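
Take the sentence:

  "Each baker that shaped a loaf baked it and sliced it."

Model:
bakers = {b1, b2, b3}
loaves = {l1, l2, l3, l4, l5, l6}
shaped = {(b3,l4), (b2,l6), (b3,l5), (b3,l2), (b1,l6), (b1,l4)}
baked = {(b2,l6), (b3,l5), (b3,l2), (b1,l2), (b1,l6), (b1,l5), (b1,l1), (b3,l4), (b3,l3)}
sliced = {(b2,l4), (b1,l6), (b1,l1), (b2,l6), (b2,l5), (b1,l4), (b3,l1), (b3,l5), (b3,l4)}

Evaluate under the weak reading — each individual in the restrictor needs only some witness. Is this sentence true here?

True

"it" takes "a loaf" as antecedent — a donkey pronoun bound across the clause boundary.
Weak reading: every baker b with some shaped-loaf has at least one shaped-loaf l such that baked(b,l) ∧ sliced(b,l).
Per baker: b1:✓  b2:✓  b3:✓
Every baker in the restrictor has a witness.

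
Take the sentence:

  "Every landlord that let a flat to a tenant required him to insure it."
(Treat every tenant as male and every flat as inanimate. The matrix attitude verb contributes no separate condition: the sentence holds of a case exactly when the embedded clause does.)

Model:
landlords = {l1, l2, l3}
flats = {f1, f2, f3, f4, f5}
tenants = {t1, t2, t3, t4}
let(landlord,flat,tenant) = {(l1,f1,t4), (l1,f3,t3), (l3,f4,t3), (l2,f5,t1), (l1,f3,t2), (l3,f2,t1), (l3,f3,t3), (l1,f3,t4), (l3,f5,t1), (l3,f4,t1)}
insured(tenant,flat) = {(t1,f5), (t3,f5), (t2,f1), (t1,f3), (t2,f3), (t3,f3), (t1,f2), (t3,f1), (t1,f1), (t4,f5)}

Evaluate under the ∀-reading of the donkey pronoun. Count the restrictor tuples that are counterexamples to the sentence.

4

"him" takes "a tenant" as antecedent and "it" takes "a flat"; both are donkey pronouns co-varying with the restrictor.
Strong reading: for every (l,f,t) with let(l,f,t), insured(t,f).
Restrictor triples: (l1,f1,t4)→insured(t4,f1) ✗  (l1,f3,t2)→insured(t2,f3) ✓  (l1,f3,t3)→insured(t3,f3) ✓  (l1,f3,t4)→insured(t4,f3) ✗  (l2,f5,t1)→insured(t1,f5) ✓  (l3,f2,t1)→insured(t1,f2) ✓  (l3,f3,t3)→insured(t3,f3) ✓  (l3,f4,t1)→insured(t1,f4) ✗  (l3,f4,t3)→insured(t3,f4) ✗  (l3,f5,t1)→insured(t1,f5) ✓
Counterexamples (restrictor triples failing the scope): 4.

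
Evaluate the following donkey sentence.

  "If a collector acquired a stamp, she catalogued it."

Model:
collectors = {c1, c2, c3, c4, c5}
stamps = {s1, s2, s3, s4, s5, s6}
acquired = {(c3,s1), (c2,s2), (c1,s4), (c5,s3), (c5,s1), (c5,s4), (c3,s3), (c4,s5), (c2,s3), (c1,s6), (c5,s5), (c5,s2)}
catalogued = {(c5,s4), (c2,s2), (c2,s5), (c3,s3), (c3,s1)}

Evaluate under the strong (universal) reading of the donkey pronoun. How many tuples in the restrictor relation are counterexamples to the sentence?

8

"it" takes "a stamp" as antecedent — a donkey pronoun bound across the clause boundary.
Strong reading: for every (c,s) with acquired(c,s), catalogued(c,s).
Restrictor pairs: (c1,s4) ✗  (c1,s6) ✗  (c2,s2) ✓  (c2,s3) ✗  (c3,s1) ✓  (c3,s3) ✓  (c4,s5) ✗  (c5,s1) ✗  (c5,s2) ✗  (c5,s3) ✗  (c5,s4) ✓  (c5,s5) ✗
Counterexamples (restrictor pairs failing the scope): 8.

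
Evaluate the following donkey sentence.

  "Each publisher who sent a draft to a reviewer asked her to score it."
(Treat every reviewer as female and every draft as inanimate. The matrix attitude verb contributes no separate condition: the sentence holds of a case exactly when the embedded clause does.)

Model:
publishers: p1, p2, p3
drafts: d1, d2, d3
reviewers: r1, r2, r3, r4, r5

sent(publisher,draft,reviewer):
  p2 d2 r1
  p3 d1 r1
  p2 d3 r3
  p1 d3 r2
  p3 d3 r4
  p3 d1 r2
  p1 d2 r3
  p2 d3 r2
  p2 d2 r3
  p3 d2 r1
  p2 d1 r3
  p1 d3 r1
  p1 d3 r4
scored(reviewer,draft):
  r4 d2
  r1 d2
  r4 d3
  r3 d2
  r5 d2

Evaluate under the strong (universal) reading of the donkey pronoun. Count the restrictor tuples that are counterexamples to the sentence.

7

"her" takes "a reviewer" as antecedent and "it" takes "a draft"; both are donkey pronouns co-varying with the restrictor.
Strong reading: for every (p,d,r) with sent(p,d,r), scored(r,d).
Restrictor triples: (p1,d2,r3)→scored(r3,d2) ✓  (p1,d3,r1)→scored(r1,d3) ✗  (p1,d3,r2)→scored(r2,d3) ✗  (p1,d3,r4)→scored(r4,d3) ✓  (p2,d1,r3)→scored(r3,d1) ✗  (p2,d2,r1)→scored(r1,d2) ✓  (p2,d2,r3)→scored(r3,d2) ✓  (p2,d3,r2)→scored(r2,d3) ✗  (p2,d3,r3)→scored(r3,d3) ✗  (p3,d1,r1)→scored(r1,d1) ✗  (p3,d1,r2)→scored(r2,d1) ✗  (p3,d2,r1)→scored(r1,d2) ✓  (p3,d3,r4)→scored(r4,d3) ✓
Counterexamples (restrictor triples failing the scope): 7.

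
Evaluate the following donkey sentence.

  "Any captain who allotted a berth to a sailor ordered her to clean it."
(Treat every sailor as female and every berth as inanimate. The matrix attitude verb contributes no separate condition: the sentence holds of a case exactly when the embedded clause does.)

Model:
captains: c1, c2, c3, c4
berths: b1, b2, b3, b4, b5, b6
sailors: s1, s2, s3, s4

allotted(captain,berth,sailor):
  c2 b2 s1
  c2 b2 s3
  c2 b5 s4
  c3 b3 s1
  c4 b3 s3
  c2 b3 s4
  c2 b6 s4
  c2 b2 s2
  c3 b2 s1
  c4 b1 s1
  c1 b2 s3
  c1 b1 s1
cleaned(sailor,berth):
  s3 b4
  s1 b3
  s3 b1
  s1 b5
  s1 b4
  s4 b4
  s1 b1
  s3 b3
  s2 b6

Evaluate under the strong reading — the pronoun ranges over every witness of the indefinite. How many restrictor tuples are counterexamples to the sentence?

8

"her" takes "a sailor" as antecedent and "it" takes "a berth"; both are donkey pronouns co-varying with the restrictor.
Strong reading: for every (c,b,s) with allotted(c,b,s), cleaned(s,b).
Restrictor triples: (c1,b1,s1)→cleaned(s1,b1) ✓  (c1,b2,s3)→cleaned(s3,b2) ✗  (c2,b2,s1)→cleaned(s1,b2) ✗  (c2,b2,s2)→cleaned(s2,b2) ✗  (c2,b2,s3)→cleaned(s3,b2) ✗  (c2,b3,s4)→cleaned(s4,b3) ✗  (c2,b5,s4)→cleaned(s4,b5) ✗  (c2,b6,s4)→cleaned(s4,b6) ✗  (c3,b2,s1)→cleaned(s1,b2) ✗  (c3,b3,s1)→cleaned(s1,b3) ✓  (c4,b1,s1)→cleaned(s1,b1) ✓  (c4,b3,s3)→cleaned(s3,b3) ✓
Counterexamples (restrictor triples failing the scope): 8.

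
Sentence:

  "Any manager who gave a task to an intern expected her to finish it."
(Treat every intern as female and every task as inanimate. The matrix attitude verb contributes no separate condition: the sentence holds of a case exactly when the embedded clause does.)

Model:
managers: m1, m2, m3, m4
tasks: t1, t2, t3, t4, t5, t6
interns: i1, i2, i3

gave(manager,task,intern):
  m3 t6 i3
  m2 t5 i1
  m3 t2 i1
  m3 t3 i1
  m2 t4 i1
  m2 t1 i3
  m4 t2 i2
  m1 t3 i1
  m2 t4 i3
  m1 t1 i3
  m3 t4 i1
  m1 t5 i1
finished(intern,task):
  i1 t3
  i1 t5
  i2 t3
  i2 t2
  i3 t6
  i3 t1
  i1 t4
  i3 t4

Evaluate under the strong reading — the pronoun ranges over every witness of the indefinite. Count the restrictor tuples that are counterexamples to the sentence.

"her" takes "an intern" as antecedent and "it" takes "a task"; both are donkey pronouns co-varying with the restrictor.
Strong reading: for every (m,t,i) with gave(m,t,i), finished(i,t).
Restrictor triples: (m1,t1,i3)→finished(i3,t1) ✓  (m1,t3,i1)→finished(i1,t3) ✓  (m1,t5,i1)→finished(i1,t5) ✓  (m2,t1,i3)→finished(i3,t1) ✓  (m2,t4,i1)→finished(i1,t4) ✓  (m2,t4,i3)→finished(i3,t4) ✓  (m2,t5,i1)→finished(i1,t5) ✓  (m3,t2,i1)→finished(i1,t2) ✗  (m3,t3,i1)→finished(i1,t3) ✓  (m3,t4,i1)→finished(i1,t4) ✓  (m3,t6,i3)→finished(i3,t6) ✓  (m4,t2,i2)→finished(i2,t2) ✓
Counterexamples (restrictor triples failing the scope): 1.

1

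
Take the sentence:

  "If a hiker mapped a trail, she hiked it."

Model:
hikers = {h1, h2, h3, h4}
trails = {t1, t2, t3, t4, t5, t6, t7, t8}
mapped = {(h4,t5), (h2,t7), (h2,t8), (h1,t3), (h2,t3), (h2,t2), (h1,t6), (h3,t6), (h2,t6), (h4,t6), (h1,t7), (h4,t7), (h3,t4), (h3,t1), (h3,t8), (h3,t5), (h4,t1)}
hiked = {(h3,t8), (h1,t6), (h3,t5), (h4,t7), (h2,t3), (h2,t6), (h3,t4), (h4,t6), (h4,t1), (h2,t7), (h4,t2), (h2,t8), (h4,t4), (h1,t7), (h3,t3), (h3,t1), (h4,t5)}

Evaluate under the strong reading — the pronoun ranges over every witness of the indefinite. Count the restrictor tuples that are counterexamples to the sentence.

"it" takes "a trail" as antecedent — a donkey pronoun bound across the clause boundary.
Strong reading: for every (h,t) with mapped(h,t), hiked(h,t).
Restrictor pairs: (h1,t3) ✗  (h1,t6) ✓  (h1,t7) ✓  (h2,t2) ✗  (h2,t3) ✓  (h2,t6) ✓  (h2,t7) ✓  (h2,t8) ✓  (h3,t1) ✓  (h3,t4) ✓  (h3,t5) ✓  (h3,t6) ✗  (h3,t8) ✓  (h4,t1) ✓  (h4,t5) ✓  (h4,t6) ✓  (h4,t7) ✓
Counterexamples (restrictor pairs failing the scope): 3.

3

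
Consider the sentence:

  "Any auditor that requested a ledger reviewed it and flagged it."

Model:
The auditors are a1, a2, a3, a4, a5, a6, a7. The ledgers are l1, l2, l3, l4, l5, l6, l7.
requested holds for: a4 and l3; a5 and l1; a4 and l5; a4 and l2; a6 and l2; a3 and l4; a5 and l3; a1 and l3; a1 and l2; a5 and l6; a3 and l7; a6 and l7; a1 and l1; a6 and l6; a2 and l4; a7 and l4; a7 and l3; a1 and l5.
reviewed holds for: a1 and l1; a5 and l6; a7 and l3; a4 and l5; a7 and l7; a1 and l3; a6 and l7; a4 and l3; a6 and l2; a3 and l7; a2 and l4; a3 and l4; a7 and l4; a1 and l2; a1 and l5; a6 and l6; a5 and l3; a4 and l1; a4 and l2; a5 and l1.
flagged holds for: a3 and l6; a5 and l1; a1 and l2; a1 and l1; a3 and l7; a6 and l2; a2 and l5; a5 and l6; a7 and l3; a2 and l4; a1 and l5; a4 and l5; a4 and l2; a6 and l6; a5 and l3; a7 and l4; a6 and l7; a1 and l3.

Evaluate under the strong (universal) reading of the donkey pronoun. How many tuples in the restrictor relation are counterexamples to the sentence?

"it" takes "a ledger" as antecedent — a donkey pronoun bound across the clause boundary.
Strong reading: for every (a,l) with requested(a,l), reviewed(a,l) ∧ flagged(a,l).
Restrictor pairs: (a1,l1) ✓  (a1,l2) ✓  (a1,l3) ✓  (a1,l5) ✓  (a2,l4) ✓  (a3,l4) ✗  (a3,l7) ✓  (a4,l2) ✓  (a4,l3) ✗  (a4,l5) ✓  (a5,l1) ✓  (a5,l3) ✓  (a5,l6) ✓  (a6,l2) ✓  (a6,l6) ✓  (a6,l7) ✓  (a7,l3) ✓  (a7,l4) ✓
Counterexamples (restrictor pairs failing the scope): 2.

2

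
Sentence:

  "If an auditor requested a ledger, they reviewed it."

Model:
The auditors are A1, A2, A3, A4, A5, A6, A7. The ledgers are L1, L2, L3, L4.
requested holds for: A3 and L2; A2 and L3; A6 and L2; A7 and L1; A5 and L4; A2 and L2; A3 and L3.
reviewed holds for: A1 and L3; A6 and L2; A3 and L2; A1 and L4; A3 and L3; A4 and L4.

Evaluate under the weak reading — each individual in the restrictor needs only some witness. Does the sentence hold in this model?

"it" takes "a ledger" as antecedent — a donkey pronoun bound across the clause boundary.
Weak reading: every auditor a with some requested-ledger has at least one requested-ledger l such that reviewed(a,l).
Per auditor: A2:✗  A3:✓  A5:✗  A6:✓  A7:✗
A2 has no witness among its requested-ledgers.

False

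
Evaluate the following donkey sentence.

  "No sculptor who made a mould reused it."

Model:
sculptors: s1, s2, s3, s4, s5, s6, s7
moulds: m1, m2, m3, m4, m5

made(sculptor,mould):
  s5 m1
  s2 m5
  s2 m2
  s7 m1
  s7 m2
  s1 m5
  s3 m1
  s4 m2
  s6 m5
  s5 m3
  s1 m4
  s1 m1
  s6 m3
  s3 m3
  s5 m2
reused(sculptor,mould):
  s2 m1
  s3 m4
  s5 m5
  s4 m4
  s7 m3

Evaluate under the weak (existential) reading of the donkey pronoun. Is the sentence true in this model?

True

"it" takes "a mould" as antecedent — a donkey pronoun bound across the clause boundary.
Truth condition: for no (s,m) with made(s,m) does reused(s,m) hold.
Restrictor pairs — does the scope hold? (s1,m1):fails  (s1,m4):fails  (s1,m5):fails  (s2,m2):fails  (s2,m5):fails  (s3,m1):fails  (s3,m3):fails  (s4,m2):fails  (s5,m1):fails  (s5,m2):fails  (s5,m3):fails  (s6,m3):fails  (s6,m5):fails  (s7,m1):fails  (s7,m2):fails
Scope holds for no restrictor pair, so the sentence is true.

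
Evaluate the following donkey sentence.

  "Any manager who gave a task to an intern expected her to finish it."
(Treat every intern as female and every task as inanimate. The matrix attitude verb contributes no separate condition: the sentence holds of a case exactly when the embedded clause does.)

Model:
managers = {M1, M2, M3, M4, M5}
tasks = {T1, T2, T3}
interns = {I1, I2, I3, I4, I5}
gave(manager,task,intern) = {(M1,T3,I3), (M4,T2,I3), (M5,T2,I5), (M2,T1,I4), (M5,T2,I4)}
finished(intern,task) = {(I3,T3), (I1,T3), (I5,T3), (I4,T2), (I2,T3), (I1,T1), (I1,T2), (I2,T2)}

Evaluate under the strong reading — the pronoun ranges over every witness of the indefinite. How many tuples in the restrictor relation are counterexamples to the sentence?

"her" takes "an intern" as antecedent and "it" takes "a task"; both are donkey pronouns co-varying with the restrictor.
Strong reading: for every (m,t,i) with gave(m,t,i), finished(i,t).
Restrictor triples: (M1,T3,I3)→finished(I3,T3) ✓  (M2,T1,I4)→finished(I4,T1) ✗  (M4,T2,I3)→finished(I3,T2) ✗  (M5,T2,I4)→finished(I4,T2) ✓  (M5,T2,I5)→finished(I5,T2) ✗
Counterexamples (restrictor triples failing the scope): 3.

3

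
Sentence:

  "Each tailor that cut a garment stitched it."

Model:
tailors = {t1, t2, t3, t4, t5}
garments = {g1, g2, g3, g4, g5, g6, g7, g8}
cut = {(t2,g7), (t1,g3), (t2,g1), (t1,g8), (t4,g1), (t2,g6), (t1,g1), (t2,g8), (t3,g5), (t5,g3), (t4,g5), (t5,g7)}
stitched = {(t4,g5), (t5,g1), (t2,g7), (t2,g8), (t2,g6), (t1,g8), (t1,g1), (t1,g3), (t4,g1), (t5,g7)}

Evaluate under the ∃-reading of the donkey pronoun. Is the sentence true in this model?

False

"it" takes "a garment" as antecedent — a donkey pronoun bound across the clause boundary.
Weak reading: every tailor t with some cut-garment has at least one cut-garment g such that stitched(t,g).
Per tailor: t1:✓  t2:✓  t3:✗  t4:✓  t5:✓
t3 has no witness among its cut-garments.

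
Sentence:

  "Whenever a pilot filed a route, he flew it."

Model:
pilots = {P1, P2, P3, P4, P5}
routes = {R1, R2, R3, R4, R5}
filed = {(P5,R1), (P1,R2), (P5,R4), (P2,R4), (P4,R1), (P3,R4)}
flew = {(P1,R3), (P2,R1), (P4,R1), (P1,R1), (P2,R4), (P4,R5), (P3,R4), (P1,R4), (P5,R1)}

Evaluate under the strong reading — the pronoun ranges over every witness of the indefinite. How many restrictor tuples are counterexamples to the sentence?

"it" takes "a route" as antecedent — a donkey pronoun bound across the clause boundary.
Strong reading: for every (p,r) with filed(p,r), flew(p,r).
Restrictor pairs: (P1,R2) ✗  (P2,R4) ✓  (P3,R4) ✓  (P4,R1) ✓  (P5,R1) ✓  (P5,R4) ✗
Counterexamples (restrictor pairs failing the scope): 2.

2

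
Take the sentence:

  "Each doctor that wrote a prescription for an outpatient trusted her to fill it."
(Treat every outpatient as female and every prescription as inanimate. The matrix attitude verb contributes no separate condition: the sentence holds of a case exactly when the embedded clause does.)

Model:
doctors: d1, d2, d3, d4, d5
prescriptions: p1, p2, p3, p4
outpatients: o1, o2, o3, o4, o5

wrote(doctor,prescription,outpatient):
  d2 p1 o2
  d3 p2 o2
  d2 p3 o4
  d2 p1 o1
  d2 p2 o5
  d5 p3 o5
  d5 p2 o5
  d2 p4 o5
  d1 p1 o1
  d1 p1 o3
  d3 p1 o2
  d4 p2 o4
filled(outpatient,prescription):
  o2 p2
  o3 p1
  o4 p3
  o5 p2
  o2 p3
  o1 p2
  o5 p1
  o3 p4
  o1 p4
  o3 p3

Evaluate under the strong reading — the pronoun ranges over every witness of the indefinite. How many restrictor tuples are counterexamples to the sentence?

"her" takes "an outpatient" as antecedent and "it" takes "a prescription"; both are donkey pronouns co-varying with the restrictor.
Strong reading: for every (d,p,o) with wrote(d,p,o), filled(o,p).
Restrictor triples: (d1,p1,o1)→filled(o1,p1) ✗  (d1,p1,o3)→filled(o3,p1) ✓  (d2,p1,o1)→filled(o1,p1) ✗  (d2,p1,o2)→filled(o2,p1) ✗  (d2,p2,o5)→filled(o5,p2) ✓  (d2,p3,o4)→filled(o4,p3) ✓  (d2,p4,o5)→filled(o5,p4) ✗  (d3,p1,o2)→filled(o2,p1) ✗  (d3,p2,o2)→filled(o2,p2) ✓  (d4,p2,o4)→filled(o4,p2) ✗  (d5,p2,o5)→filled(o5,p2) ✓  (d5,p3,o5)→filled(o5,p3) ✗
Counterexamples (restrictor triples failing the scope): 7.

7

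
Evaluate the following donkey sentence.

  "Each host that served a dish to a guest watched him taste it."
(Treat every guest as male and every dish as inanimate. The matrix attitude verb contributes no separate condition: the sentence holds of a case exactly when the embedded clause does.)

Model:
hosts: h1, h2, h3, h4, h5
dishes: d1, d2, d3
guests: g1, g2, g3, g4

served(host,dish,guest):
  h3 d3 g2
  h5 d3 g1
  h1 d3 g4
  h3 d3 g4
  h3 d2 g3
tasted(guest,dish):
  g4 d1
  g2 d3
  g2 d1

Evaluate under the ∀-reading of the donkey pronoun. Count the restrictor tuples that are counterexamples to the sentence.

"him" takes "a guest" as antecedent and "it" takes "a dish"; both are donkey pronouns co-varying with the restrictor.
Strong reading: for every (h,d,g) with served(h,d,g), tasted(g,d).
Restrictor triples: (h1,d3,g4)→tasted(g4,d3) ✗  (h3,d2,g3)→tasted(g3,d2) ✗  (h3,d3,g2)→tasted(g2,d3) ✓  (h3,d3,g4)→tasted(g4,d3) ✗  (h5,d3,g1)→tasted(g1,d3) ✗
Counterexamples (restrictor triples failing the scope): 4.

4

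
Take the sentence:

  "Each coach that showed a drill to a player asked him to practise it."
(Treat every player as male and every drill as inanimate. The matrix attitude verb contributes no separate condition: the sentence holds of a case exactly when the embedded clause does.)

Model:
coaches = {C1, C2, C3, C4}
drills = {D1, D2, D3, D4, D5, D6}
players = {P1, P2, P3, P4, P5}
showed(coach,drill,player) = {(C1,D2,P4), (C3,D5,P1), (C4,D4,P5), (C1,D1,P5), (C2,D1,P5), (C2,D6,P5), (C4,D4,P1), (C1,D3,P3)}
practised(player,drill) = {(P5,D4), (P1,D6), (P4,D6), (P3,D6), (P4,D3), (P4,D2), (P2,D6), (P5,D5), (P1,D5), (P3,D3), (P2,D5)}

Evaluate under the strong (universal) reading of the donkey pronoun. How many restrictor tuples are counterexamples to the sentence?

"him" takes "a player" as antecedent and "it" takes "a drill"; both are donkey pronouns co-varying with the restrictor.
Strong reading: for every (c,d,p) with showed(c,d,p), practised(p,d).
Restrictor triples: (C1,D1,P5)→practised(P5,D1) ✗  (C1,D2,P4)→practised(P4,D2) ✓  (C1,D3,P3)→practised(P3,D3) ✓  (C2,D1,P5)→practised(P5,D1) ✗  (C2,D6,P5)→practised(P5,D6) ✗  (C3,D5,P1)→practised(P1,D5) ✓  (C4,D4,P1)→practised(P1,D4) ✗  (C4,D4,P5)→practised(P5,D4) ✓
Counterexamples (restrictor triples failing the scope): 4.

4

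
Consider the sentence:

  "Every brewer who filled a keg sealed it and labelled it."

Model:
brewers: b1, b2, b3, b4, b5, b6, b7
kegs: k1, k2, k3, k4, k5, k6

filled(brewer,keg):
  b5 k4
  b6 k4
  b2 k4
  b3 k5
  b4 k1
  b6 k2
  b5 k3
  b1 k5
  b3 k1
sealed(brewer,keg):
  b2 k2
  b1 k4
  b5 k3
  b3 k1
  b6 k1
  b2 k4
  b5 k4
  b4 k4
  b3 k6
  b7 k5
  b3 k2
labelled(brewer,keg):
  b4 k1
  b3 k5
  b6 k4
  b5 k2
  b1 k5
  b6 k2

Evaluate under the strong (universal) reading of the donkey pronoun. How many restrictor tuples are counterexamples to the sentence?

"it" takes "a keg" as antecedent — a donkey pronoun bound across the clause boundary.
Strong reading: for every (b,k) with filled(b,k), sealed(b,k) ∧ labelled(b,k).
Restrictor pairs: (b1,k5) ✗  (b2,k4) ✗  (b3,k1) ✗  (b3,k5) ✗  (b4,k1) ✗  (b5,k3) ✗  (b5,k4) ✗  (b6,k2) ✗  (b6,k4) ✗
Counterexamples (restrictor pairs failing the scope): 9.

9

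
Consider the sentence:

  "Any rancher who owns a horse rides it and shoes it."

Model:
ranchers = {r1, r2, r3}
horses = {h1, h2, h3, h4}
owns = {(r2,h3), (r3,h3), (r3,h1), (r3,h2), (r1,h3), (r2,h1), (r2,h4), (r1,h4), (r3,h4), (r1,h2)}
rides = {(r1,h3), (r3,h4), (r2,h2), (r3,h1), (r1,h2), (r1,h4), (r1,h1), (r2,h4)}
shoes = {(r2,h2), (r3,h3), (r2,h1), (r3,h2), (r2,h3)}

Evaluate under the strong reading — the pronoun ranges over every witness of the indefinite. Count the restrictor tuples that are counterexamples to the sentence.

10

"it" takes "a horse" as antecedent — a donkey pronoun bound across the clause boundary.
Strong reading: for every (r,h) with owns(r,h), rides(r,h) ∧ shoes(r,h).
Restrictor pairs: (r1,h2) ✗  (r1,h3) ✗  (r1,h4) ✗  (r2,h1) ✗  (r2,h3) ✗  (r2,h4) ✗  (r3,h1) ✗  (r3,h2) ✗  (r3,h3) ✗  (r3,h4) ✗
Counterexamples (restrictor pairs failing the scope): 10.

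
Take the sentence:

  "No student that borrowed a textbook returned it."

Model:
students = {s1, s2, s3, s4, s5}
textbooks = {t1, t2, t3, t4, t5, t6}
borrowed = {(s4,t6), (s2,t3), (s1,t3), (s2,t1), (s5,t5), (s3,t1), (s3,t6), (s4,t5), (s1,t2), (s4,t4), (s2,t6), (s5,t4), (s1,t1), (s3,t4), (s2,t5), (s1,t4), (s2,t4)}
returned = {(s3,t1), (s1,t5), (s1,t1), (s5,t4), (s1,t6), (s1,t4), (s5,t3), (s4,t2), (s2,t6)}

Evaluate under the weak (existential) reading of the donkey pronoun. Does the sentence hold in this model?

False

"it" takes "a textbook" as antecedent — a donkey pronoun bound across the clause boundary.
Truth condition: for no (s,t) with borrowed(s,t) does returned(s,t) hold.
Restrictor pairs — does the scope hold? (s1,t1):holds  (s1,t2):fails  (s1,t3):fails  (s1,t4):holds  (s2,t1):fails  (s2,t3):fails  (s2,t4):fails  (s2,t5):fails  (s2,t6):holds  (s3,t1):holds  (s3,t4):fails  (s3,t6):fails  (s4,t4):fails  (s4,t5):fails  (s4,t6):fails  (s5,t4):holds  (s5,t5):fails
Scope holds for 5 pair(s), so the sentence is false.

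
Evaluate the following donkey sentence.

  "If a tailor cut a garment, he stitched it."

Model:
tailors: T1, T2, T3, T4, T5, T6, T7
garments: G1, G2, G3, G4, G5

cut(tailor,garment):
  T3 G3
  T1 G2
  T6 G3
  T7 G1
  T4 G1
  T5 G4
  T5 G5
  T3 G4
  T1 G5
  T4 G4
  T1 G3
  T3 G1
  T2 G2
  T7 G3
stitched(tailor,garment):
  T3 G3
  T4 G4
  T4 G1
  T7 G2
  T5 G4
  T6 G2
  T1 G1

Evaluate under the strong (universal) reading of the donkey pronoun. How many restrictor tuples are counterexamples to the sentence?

10

"it" takes "a garment" as antecedent — a donkey pronoun bound across the clause boundary.
Strong reading: for every (t,g) with cut(t,g), stitched(t,g).
Restrictor pairs: (T1,G2) ✗  (T1,G3) ✗  (T1,G5) ✗  (T2,G2) ✗  (T3,G1) ✗  (T3,G3) ✓  (T3,G4) ✗  (T4,G1) ✓  (T4,G4) ✓  (T5,G4) ✓  (T5,G5) ✗  (T6,G3) ✗  (T7,G1) ✗  (T7,G3) ✗
Counterexamples (restrictor pairs failing the scope): 10.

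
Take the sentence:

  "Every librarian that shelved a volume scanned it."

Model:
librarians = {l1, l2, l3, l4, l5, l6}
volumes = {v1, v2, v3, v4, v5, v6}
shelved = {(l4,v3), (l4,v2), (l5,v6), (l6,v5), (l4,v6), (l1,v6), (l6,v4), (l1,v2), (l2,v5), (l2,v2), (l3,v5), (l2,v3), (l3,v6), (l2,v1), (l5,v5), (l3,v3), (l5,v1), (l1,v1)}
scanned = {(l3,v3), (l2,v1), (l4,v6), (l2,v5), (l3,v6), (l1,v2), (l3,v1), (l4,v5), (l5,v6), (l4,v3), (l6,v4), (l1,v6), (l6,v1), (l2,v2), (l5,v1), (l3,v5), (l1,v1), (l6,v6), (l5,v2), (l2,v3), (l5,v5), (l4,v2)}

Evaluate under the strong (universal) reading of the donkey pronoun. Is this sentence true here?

"it" takes "a volume" as antecedent — a donkey pronoun bound across the clause boundary.
Strong reading: for every (l,v) with shelved(l,v), scanned(l,v).
Restrictor pairs: (l1,v1) ✓  (l1,v2) ✓  (l1,v6) ✓  (l2,v1) ✓  (l2,v2) ✓  (l2,v3) ✓  (l2,v5) ✓  (l3,v3) ✓  (l3,v5) ✓  (l3,v6) ✓  (l4,v2) ✓  (l4,v3) ✓  (l4,v6) ✓  (l5,v1) ✓  (l5,v5) ✓  (l5,v6) ✓  (l6,v4) ✓  (l6,v5) ✗
Counterexample: (l6,v5) is in shelved but fails the scope.

False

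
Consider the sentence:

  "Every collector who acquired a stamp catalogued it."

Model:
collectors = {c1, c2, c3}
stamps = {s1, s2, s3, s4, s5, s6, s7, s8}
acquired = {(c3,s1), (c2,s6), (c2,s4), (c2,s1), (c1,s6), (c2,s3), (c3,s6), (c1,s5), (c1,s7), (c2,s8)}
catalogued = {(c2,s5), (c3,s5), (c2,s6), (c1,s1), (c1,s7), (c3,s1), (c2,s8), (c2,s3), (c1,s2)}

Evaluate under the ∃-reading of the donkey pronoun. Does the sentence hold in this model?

"it" takes "a stamp" as antecedent — a donkey pronoun bound across the clause boundary.
Weak reading: every collector c with some acquired-stamp has at least one acquired-stamp s such that catalogued(c,s).
Per collector: c1:✓  c2:✓  c3:✓
Every collector in the restrictor has a witness.

True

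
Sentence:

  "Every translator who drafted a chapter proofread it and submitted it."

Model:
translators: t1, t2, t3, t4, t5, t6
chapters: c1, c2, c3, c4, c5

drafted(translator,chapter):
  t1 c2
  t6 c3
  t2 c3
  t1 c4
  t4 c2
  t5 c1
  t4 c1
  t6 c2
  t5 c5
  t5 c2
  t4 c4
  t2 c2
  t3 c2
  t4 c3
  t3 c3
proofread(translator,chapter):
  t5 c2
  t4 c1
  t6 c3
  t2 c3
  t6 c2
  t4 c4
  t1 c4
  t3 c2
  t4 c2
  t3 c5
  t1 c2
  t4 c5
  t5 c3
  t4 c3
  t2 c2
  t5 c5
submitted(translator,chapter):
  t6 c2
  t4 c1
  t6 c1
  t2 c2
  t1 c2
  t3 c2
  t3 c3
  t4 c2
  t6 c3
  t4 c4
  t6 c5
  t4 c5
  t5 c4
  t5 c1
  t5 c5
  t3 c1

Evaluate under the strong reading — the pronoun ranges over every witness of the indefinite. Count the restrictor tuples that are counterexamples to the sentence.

6

"it" takes "a chapter" as antecedent — a donkey pronoun bound across the clause boundary.
Strong reading: for every (t,c) with drafted(t,c), proofread(t,c) ∧ submitted(t,c).
Restrictor pairs: (t1,c2) ✓  (t1,c4) ✗  (t2,c2) ✓  (t2,c3) ✗  (t3,c2) ✓  (t3,c3) ✗  (t4,c1) ✓  (t4,c2) ✓  (t4,c3) ✗  (t4,c4) ✓  (t5,c1) ✗  (t5,c2) ✗  (t5,c5) ✓  (t6,c2) ✓  (t6,c3) ✓
Counterexamples (restrictor pairs failing the scope): 6.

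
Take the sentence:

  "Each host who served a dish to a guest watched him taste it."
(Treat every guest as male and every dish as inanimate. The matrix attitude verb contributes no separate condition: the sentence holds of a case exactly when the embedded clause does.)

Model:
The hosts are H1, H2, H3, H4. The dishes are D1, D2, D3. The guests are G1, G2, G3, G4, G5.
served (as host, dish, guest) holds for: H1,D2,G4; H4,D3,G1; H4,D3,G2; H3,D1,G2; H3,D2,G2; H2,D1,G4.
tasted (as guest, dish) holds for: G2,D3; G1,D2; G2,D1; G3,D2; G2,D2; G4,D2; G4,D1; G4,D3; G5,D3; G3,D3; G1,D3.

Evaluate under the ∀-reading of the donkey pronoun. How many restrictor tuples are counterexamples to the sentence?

0

"him" takes "a guest" as antecedent and "it" takes "a dish"; both are donkey pronouns co-varying with the restrictor.
Strong reading: for every (h,d,g) with served(h,d,g), tasted(g,d).
Restrictor triples: (H1,D2,G4)→tasted(G4,D2) ✓  (H2,D1,G4)→tasted(G4,D1) ✓  (H3,D1,G2)→tasted(G2,D1) ✓  (H3,D2,G2)→tasted(G2,D2) ✓  (H4,D3,G1)→tasted(G1,D3) ✓  (H4,D3,G2)→tasted(G2,D3) ✓
Counterexamples (restrictor triples failing the scope): 0.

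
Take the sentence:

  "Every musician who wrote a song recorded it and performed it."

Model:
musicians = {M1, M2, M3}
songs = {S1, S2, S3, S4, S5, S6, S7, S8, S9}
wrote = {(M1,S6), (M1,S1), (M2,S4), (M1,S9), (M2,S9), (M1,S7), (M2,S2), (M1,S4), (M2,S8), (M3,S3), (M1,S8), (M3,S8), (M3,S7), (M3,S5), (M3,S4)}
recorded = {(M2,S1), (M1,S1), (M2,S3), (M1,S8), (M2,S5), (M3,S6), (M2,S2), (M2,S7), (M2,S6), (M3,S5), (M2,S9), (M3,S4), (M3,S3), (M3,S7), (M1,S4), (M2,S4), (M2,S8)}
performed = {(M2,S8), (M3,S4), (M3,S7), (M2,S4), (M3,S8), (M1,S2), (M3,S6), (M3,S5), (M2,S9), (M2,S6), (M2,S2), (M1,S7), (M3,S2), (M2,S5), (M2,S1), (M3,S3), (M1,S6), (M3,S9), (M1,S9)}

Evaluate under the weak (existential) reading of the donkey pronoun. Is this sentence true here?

"it" takes "a song" as antecedent — a donkey pronoun bound across the clause boundary.
Weak reading: every musician m with some wrote-song has at least one wrote-song s such that recorded(m,s) ∧ performed(m,s).
Per musician: M1:✗  M2:✓  M3:✓
M1 has no witness among its wrote-songs.

False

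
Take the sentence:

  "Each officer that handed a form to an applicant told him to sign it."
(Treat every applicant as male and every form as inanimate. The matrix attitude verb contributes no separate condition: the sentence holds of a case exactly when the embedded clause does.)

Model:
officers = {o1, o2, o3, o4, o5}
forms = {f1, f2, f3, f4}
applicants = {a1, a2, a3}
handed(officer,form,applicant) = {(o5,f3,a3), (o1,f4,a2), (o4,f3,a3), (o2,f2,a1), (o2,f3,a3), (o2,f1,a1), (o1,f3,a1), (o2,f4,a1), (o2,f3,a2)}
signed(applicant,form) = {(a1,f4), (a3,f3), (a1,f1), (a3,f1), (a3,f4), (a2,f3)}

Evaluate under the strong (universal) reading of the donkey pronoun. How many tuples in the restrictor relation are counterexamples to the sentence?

"him" takes "an applicant" as antecedent and "it" takes "a form"; both are donkey pronouns co-varying with the restrictor.
Strong reading: for every (o,f,a) with handed(o,f,a), signed(a,f).
Restrictor triples: (o1,f3,a1)→signed(a1,f3) ✗  (o1,f4,a2)→signed(a2,f4) ✗  (o2,f1,a1)→signed(a1,f1) ✓  (o2,f2,a1)→signed(a1,f2) ✗  (o2,f3,a2)→signed(a2,f3) ✓  (o2,f3,a3)→signed(a3,f3) ✓  (o2,f4,a1)→signed(a1,f4) ✓  (o4,f3,a3)→signed(a3,f3) ✓  (o5,f3,a3)→signed(a3,f3) ✓
Counterexamples (restrictor triples failing the scope): 3.

3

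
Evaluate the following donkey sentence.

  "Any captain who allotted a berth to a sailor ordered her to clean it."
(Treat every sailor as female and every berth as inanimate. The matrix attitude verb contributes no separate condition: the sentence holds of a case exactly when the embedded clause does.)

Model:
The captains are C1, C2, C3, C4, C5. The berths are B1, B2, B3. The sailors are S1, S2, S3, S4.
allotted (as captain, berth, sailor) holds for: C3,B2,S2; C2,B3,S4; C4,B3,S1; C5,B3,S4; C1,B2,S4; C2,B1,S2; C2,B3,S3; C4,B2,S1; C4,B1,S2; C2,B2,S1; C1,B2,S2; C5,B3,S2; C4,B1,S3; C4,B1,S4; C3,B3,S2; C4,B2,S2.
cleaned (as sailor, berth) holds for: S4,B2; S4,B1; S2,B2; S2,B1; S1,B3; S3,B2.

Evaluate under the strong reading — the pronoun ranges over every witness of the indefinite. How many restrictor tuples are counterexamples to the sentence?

8

"her" takes "a sailor" as antecedent and "it" takes "a berth"; both are donkey pronouns co-varying with the restrictor.
Strong reading: for every (c,b,s) with allotted(c,b,s), cleaned(s,b).
Restrictor triples: (C1,B2,S2)→cleaned(S2,B2) ✓  (C1,B2,S4)→cleaned(S4,B2) ✓  (C2,B1,S2)→cleaned(S2,B1) ✓  (C2,B2,S1)→cleaned(S1,B2) ✗  (C2,B3,S3)→cleaned(S3,B3) ✗  (C2,B3,S4)→cleaned(S4,B3) ✗  (C3,B2,S2)→cleaned(S2,B2) ✓  (C3,B3,S2)→cleaned(S2,B3) ✗  (C4,B1,S2)→cleaned(S2,B1) ✓  (C4,B1,S3)→cleaned(S3,B1) ✗  (C4,B1,S4)→cleaned(S4,B1) ✓  (C4,B2,S1)→cleaned(S1,B2) ✗  (C4,B2,S2)→cleaned(S2,B2) ✓  (C4,B3,S1)→cleaned(S1,B3) ✓  (C5,B3,S2)→cleaned(S2,B3) ✗  (C5,B3,S4)→cleaned(S4,B3) ✗
Counterexamples (restrictor triples failing the scope): 8.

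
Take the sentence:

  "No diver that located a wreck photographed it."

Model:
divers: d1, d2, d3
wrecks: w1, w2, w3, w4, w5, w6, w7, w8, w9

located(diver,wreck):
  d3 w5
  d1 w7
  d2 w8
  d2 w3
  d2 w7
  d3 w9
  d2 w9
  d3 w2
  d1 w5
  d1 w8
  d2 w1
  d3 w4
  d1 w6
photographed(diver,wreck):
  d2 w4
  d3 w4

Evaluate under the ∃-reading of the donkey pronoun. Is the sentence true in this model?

"it" takes "a wreck" as antecedent — a donkey pronoun bound across the clause boundary.
Truth condition: for no (d,w) with located(d,w) does photographed(d,w) hold.
Restrictor pairs — does the scope hold? (d1,w5):fails  (d1,w6):fails  (d1,w7):fails  (d1,w8):fails  (d2,w1):fails  (d2,w3):fails  (d2,w7):fails  (d2,w8):fails  (d2,w9):fails  (d3,w2):fails  (d3,w4):holds  (d3,w5):fails  (d3,w9):fails
Scope holds for 1 pair(s), so the sentence is false.

False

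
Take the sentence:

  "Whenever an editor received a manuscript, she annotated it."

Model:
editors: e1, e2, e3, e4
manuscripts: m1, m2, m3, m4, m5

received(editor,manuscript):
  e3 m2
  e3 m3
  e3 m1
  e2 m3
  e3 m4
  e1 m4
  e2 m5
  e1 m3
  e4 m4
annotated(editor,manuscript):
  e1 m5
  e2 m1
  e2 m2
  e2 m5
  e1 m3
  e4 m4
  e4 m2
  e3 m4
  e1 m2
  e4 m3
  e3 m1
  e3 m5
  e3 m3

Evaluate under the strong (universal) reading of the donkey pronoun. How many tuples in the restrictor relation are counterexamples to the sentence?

3

"it" takes "a manuscript" as antecedent — a donkey pronoun bound across the clause boundary.
Strong reading: for every (e,m) with received(e,m), annotated(e,m).
Restrictor pairs: (e1,m3) ✓  (e1,m4) ✗  (e2,m3) ✗  (e2,m5) ✓  (e3,m1) ✓  (e3,m2) ✗  (e3,m3) ✓  (e3,m4) ✓  (e4,m4) ✓
Counterexamples (restrictor pairs failing the scope): 3.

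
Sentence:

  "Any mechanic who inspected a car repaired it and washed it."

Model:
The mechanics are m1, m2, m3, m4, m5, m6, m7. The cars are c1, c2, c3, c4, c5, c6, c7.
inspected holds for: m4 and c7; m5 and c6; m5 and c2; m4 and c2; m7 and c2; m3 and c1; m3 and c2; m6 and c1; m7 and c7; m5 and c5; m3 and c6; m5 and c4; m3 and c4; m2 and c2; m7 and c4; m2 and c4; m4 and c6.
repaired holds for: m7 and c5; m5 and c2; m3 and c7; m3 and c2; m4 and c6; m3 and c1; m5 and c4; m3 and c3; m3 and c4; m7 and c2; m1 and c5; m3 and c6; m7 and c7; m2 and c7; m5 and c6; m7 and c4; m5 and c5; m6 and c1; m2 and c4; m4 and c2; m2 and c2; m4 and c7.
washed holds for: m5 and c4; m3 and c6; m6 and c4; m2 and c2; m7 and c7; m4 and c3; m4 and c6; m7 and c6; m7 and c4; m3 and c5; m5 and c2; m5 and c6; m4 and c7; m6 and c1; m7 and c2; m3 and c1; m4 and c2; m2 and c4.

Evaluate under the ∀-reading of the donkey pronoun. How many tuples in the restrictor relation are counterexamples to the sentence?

3

"it" takes "a car" as antecedent — a donkey pronoun bound across the clause boundary.
Strong reading: for every (m,c) with inspected(m,c), repaired(m,c) ∧ washed(m,c).
Restrictor pairs: (m2,c2) ✓  (m2,c4) ✓  (m3,c1) ✓  (m3,c2) ✗  (m3,c4) ✗  (m3,c6) ✓  (m4,c2) ✓  (m4,c6) ✓  (m4,c7) ✓  (m5,c2) ✓  (m5,c4) ✓  (m5,c5) ✗  (m5,c6) ✓  (m6,c1) ✓  (m7,c2) ✓  (m7,c4) ✓  (m7,c7) ✓
Counterexamples (restrictor pairs failing the scope): 3.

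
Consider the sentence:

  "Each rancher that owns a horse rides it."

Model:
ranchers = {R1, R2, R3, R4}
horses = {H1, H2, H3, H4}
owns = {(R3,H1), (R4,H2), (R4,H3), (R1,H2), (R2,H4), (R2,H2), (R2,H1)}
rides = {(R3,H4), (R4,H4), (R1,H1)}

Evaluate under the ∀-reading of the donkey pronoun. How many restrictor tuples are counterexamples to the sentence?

"it" takes "a horse" as antecedent — a donkey pronoun bound across the clause boundary.
Strong reading: for every (r,h) with owns(r,h), rides(r,h).
Restrictor pairs: (R1,H2) ✗  (R2,H1) ✗  (R2,H2) ✗  (R2,H4) ✗  (R3,H1) ✗  (R4,H2) ✗  (R4,H3) ✗
Counterexamples (restrictor pairs failing the scope): 7.

7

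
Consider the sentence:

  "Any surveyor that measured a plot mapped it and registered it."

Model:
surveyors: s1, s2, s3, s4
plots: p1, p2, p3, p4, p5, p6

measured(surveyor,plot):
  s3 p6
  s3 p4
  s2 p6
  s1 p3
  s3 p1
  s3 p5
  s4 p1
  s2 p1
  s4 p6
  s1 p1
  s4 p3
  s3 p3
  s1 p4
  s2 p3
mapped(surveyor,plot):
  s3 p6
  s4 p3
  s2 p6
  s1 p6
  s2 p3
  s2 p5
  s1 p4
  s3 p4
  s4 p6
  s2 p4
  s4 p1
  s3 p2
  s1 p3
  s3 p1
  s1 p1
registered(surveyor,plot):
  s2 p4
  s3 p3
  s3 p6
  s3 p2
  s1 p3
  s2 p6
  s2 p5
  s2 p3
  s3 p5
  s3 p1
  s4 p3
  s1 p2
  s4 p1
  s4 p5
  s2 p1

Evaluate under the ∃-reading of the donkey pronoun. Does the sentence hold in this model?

"it" takes "a plot" as antecedent — a donkey pronoun bound across the clause boundary.
Weak reading: every surveyor s with some measured-plot has at least one measured-plot p such that mapped(s,p) ∧ registered(s,p).
Per surveyor: s1:✓  s2:✓  s3:✓  s4:✓
Every surveyor in the restrictor has a witness.

True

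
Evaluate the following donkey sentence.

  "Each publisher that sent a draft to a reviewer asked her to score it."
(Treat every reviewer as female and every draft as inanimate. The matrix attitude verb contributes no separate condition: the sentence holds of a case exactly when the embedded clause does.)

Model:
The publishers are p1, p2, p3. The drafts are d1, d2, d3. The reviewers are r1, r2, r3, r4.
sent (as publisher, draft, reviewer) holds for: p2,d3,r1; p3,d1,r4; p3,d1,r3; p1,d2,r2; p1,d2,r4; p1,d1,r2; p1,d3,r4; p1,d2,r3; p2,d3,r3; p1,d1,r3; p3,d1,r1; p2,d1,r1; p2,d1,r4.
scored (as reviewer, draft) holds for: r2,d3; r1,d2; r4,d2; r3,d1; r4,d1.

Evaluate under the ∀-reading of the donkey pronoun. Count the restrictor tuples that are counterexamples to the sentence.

8

"her" takes "a reviewer" as antecedent and "it" takes "a draft"; both are donkey pronouns co-varying with the restrictor.
Strong reading: for every (p,d,r) with sent(p,d,r), scored(r,d).
Restrictor triples: (p1,d1,r2)→scored(r2,d1) ✗  (p1,d1,r3)→scored(r3,d1) ✓  (p1,d2,r2)→scored(r2,d2) ✗  (p1,d2,r3)→scored(r3,d2) ✗  (p1,d2,r4)→scored(r4,d2) ✓  (p1,d3,r4)→scored(r4,d3) ✗  (p2,d1,r1)→scored(r1,d1) ✗  (p2,d1,r4)→scored(r4,d1) ✓  (p2,d3,r1)→scored(r1,d3) ✗  (p2,d3,r3)→scored(r3,d3) ✗  (p3,d1,r1)→scored(r1,d1) ✗  (p3,d1,r3)→scored(r3,d1) ✓  (p3,d1,r4)→scored(r4,d1) ✓
Counterexamples (restrictor triples failing the scope): 8.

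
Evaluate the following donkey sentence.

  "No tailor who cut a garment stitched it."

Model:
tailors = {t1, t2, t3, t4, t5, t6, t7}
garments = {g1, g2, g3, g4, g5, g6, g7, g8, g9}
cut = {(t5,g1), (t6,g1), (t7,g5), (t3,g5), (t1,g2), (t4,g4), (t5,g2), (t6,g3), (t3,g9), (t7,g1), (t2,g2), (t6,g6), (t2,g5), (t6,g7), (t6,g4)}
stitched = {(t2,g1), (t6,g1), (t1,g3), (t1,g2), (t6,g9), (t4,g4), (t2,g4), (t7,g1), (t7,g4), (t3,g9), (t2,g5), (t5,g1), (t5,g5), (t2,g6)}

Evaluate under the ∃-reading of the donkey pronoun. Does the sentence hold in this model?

False

"it" takes "a garment" as antecedent — a donkey pronoun bound across the clause boundary.
Truth condition: for no (t,g) with cut(t,g) does stitched(t,g) hold.
Restrictor pairs — does the scope hold? (t1,g2):holds  (t2,g2):fails  (t2,g5):holds  (t3,g5):fails  (t3,g9):holds  (t4,g4):holds  (t5,g1):holds  (t5,g2):fails  (t6,g1):holds  (t6,g3):fails  (t6,g4):fails  (t6,g6):fails  (t6,g7):fails  (t7,g1):holds  (t7,g5):fails
Scope holds for 7 pair(s), so the sentence is false.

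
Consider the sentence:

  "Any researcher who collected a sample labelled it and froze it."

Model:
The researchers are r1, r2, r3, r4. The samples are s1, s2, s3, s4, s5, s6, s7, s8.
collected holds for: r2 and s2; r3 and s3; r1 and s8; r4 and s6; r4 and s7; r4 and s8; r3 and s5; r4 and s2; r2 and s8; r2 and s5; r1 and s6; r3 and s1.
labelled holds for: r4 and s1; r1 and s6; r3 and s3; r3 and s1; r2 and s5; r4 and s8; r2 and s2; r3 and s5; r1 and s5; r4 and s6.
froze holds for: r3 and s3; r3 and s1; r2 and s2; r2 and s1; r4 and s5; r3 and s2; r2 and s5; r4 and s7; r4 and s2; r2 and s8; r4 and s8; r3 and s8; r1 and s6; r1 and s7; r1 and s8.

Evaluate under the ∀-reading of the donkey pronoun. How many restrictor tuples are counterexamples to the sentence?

"it" takes "a sample" as antecedent — a donkey pronoun bound across the clause boundary.
Strong reading: for every (r,s) with collected(r,s), labelled(r,s) ∧ froze(r,s).
Restrictor pairs: (r1,s6) ✓  (r1,s8) ✗  (r2,s2) ✓  (r2,s5) ✓  (r2,s8) ✗  (r3,s1) ✓  (r3,s3) ✓  (r3,s5) ✗  (r4,s2) ✗  (r4,s6) ✗  (r4,s7) ✗  (r4,s8) ✓
Counterexamples (restrictor pairs failing the scope): 6.

6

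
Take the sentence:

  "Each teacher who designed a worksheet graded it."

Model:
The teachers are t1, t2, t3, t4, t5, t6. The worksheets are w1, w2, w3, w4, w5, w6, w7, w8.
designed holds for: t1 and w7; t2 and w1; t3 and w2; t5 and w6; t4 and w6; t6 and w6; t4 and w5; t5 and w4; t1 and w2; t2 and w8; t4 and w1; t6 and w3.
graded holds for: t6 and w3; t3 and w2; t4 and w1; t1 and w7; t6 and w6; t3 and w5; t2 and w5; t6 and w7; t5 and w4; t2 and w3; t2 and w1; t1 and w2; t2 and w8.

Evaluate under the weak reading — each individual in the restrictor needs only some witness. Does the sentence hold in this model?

True

"it" takes "a worksheet" as antecedent — a donkey pronoun bound across the clause boundary.
Weak reading: every teacher t with some designed-worksheet has at least one designed-worksheet w such that graded(t,w).
Per teacher: t1:✓  t2:✓  t3:✓  t4:✓  t5:✓  t6:✓
Every teacher in the restrictor has a witness.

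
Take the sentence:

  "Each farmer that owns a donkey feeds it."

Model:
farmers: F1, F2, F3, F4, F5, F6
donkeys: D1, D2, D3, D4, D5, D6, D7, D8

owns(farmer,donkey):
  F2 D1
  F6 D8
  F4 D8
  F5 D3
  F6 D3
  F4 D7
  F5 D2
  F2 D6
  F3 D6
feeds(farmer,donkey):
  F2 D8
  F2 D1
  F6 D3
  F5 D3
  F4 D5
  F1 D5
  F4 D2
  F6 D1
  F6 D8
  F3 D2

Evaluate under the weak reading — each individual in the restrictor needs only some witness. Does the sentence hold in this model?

False

"it" takes "a donkey" as antecedent — a donkey pronoun bound across the clause boundary.
Weak reading: every farmer f with some owns-donkey has at least one owns-donkey d such that feeds(f,d).
Per farmer: F2:✓  F3:✗  F4:✗  F5:✓  F6:✓
F3 has no witness among its owns-donkeys.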